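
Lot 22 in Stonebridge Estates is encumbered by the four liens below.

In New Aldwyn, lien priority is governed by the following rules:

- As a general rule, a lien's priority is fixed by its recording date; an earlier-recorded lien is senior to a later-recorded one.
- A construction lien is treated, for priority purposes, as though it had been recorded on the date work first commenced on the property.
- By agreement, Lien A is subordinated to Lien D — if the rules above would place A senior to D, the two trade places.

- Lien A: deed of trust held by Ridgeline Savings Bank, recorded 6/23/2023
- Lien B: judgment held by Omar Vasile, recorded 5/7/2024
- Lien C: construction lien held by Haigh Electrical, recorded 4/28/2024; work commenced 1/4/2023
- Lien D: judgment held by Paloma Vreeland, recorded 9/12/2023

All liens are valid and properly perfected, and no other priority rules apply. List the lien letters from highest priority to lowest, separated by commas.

First, effective dates: C's effective date is 1/4/2023, when work began.
By effective date, earliest first: C (1/4/2023), A (6/23/2023), D (9/12/2023), B (5/7/2024).
Because A would otherwise rank above D, the subordination swaps them.

C, D, A, B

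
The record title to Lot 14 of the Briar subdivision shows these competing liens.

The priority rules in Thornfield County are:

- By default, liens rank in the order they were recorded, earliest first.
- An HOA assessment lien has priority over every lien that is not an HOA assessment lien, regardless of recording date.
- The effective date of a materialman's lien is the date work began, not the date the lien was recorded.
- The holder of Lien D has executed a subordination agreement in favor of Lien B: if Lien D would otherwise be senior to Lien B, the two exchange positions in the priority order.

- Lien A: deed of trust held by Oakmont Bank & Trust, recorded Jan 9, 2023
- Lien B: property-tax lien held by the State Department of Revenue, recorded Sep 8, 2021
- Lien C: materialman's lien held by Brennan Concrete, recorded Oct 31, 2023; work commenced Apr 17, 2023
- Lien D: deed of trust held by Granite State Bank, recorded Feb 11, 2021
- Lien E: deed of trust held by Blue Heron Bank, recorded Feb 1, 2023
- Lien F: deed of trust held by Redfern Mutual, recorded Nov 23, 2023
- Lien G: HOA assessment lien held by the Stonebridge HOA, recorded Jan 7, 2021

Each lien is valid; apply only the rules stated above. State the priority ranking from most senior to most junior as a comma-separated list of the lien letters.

G, B, D, A, E, C, F

Adjusting effective dates: C relates back to Apr 17, 2023 (work commenced).
G, as an HOA assessment lien, has superpriority and ranks first.
Remaining liens by effective date: D (Feb 11, 2021), B (Sep 8, 2021), A (Jan 9, 2023), E (Feb 1, 2023), C (Apr 17, 2023), F (Nov 23, 2023).
Because D would otherwise rank above B, the subordination swaps them.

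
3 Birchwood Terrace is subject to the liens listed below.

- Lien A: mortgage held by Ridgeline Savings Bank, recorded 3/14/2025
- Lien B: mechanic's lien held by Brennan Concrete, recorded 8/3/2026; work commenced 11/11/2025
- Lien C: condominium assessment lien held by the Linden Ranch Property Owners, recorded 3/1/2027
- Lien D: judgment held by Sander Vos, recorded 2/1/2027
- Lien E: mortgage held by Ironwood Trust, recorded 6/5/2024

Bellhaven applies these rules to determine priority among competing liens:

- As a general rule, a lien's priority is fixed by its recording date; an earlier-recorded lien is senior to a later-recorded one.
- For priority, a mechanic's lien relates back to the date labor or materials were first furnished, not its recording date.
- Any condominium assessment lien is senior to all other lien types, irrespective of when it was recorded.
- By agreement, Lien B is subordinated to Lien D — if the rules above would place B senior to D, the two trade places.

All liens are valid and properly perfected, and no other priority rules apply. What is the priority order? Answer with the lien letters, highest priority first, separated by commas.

Effective dates after the stated exceptions: B's effective date is 11/11/2025, when work began.
C is a condominium assessment lien and takes priority over every other lien.
Remaining liens by effective date: E (6/5/2024), A (3/14/2025), B (11/11/2025), D (2/1/2027).
B would otherwise be senior to D, so under the subordination agreement B and D exchange positions.

C, E, A, D, B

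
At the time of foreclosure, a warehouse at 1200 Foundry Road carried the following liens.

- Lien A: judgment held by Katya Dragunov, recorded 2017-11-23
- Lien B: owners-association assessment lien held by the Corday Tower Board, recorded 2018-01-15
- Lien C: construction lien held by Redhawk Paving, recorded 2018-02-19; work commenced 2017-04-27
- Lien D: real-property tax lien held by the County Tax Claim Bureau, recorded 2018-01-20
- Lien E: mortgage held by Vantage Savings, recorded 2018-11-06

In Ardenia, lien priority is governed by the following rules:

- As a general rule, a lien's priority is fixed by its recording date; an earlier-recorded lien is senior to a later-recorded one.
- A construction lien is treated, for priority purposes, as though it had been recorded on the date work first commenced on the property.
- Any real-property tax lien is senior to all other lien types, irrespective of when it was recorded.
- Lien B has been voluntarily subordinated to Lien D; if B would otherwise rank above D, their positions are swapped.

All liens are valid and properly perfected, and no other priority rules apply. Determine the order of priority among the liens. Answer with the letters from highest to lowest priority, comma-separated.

Effective dates: C's effective date is 2017-04-27, when work began.
D is a real-property tax lien, so it outranks all other liens regardless of date.
Remaining liens by effective date: C (2017-04-27), A (2017-11-23), B (2018-01-15), E (2018-11-06).
B already ranks below D; the subordination has no effect.

D, C, A, B, E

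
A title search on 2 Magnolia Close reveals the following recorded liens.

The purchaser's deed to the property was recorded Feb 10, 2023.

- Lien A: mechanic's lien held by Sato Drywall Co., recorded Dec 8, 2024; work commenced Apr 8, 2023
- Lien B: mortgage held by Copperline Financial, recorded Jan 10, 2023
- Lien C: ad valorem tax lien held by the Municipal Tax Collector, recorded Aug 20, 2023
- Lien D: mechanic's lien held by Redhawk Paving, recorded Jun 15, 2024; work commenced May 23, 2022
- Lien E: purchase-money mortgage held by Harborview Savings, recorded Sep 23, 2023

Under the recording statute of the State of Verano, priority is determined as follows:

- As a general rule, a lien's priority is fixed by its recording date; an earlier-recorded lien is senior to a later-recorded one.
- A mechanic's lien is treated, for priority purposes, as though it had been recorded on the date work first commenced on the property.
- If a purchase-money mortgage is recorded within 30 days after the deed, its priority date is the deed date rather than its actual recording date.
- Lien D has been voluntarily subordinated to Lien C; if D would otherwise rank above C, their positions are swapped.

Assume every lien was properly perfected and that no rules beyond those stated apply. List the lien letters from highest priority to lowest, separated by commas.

C, B, A, D, E

Adjusting effective dates: A is treated as recorded Apr 8, 2023, the work-commencement date; D is treated as recorded May 23, 2022, the work-commencement date; E missed the 30-day window (225 days after the deed), so its recording date stands.
Sorted by effective date: D (May 23, 2022), B (Jan 10, 2023), A (Apr 8, 2023), C (Aug 20, 2023), E (Sep 23, 2023).
D is senior to C before the subordination, so the two trade places.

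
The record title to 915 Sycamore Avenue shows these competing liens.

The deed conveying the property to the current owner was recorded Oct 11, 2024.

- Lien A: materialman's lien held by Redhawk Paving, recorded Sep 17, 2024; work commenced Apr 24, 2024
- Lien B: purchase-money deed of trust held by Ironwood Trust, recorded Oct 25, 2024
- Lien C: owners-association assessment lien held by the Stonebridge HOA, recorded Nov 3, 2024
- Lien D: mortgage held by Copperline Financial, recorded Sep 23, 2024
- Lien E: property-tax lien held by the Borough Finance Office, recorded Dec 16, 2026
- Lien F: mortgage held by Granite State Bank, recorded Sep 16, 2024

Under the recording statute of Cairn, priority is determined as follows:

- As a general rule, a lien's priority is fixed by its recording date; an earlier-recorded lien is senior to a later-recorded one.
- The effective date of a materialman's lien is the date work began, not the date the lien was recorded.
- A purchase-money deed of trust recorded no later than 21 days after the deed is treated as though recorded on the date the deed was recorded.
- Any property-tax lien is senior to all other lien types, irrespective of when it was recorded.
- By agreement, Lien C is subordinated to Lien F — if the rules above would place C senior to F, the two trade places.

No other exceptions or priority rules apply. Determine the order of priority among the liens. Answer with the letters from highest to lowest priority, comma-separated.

Effective dates after the stated exceptions: A's effective date is Apr 24, 2024, when work began; B's effective date is the deed date, Oct 11, 2024.
E is a property-tax lien, so it outranks all other liens regardless of date.
Remaining liens by effective date: A (Apr 24, 2024), F (Sep 16, 2024), D (Sep 23, 2024), B (Oct 11, 2024), C (Nov 3, 2024).
C is already junior to F, so the subordination agreement changes nothing.

E, A, F, D, B, C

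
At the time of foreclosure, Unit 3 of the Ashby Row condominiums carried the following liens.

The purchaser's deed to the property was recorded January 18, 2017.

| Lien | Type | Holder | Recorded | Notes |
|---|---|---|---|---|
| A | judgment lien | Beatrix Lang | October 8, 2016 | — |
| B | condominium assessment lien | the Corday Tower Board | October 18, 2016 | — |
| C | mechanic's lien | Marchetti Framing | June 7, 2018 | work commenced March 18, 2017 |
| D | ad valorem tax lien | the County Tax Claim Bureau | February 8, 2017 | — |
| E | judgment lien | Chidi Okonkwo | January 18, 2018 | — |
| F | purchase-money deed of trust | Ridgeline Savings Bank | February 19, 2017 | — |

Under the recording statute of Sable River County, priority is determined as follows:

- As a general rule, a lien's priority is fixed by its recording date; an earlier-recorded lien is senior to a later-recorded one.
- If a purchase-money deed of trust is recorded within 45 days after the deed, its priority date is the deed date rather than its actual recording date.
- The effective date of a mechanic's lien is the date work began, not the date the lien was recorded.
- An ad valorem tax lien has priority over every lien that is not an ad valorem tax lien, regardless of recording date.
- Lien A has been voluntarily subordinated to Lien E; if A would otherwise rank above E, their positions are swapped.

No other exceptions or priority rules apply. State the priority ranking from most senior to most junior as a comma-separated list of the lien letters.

D, E, B, F, C, A

Adjusting effective dates: C's effective date is March 18, 2017, when work began; F's effective date is the deed date, January 18, 2017.
D is an ad valorem tax lien and takes priority over every other lien.
Ordering the rest by effective date: A (October 8, 2016), B (October 18, 2016), F (January 18, 2017), C (March 18, 2017), E (January 18, 2018).
Because A would otherwise rank above E, the subordination swaps them.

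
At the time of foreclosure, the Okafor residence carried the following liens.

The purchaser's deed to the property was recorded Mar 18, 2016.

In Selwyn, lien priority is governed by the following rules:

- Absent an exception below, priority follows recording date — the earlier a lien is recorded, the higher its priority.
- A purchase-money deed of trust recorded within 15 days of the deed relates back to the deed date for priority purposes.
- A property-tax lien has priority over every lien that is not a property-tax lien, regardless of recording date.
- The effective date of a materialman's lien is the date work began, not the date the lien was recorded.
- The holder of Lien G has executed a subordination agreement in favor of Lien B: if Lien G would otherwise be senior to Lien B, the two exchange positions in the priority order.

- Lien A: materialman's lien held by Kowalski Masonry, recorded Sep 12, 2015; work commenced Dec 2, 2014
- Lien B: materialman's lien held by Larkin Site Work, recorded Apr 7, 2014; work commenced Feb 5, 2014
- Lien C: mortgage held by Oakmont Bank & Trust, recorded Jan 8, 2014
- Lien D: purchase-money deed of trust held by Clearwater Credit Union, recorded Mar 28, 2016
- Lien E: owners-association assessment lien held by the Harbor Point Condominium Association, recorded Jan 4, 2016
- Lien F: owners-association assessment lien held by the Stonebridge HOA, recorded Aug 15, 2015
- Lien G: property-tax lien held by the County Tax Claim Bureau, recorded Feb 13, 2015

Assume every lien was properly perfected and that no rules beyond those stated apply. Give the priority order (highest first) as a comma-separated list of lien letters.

B, C, G, A, F, E, D

Effective dates: A relates back to Dec 2, 2014 (work commenced); B relates back to Feb 5, 2014 (work commenced); D's effective date is the deed date, Mar 18, 2016.
G, as a property-tax lien, has superpriority and ranks first.
Remaining liens by effective date: C (Jan 8, 2014), B (Feb 5, 2014), A (Dec 2, 2014), F (Aug 15, 2015), E (Jan 4, 2016), D (Mar 18, 2016).
The subordination applies — G was senior to B — so G and B swap.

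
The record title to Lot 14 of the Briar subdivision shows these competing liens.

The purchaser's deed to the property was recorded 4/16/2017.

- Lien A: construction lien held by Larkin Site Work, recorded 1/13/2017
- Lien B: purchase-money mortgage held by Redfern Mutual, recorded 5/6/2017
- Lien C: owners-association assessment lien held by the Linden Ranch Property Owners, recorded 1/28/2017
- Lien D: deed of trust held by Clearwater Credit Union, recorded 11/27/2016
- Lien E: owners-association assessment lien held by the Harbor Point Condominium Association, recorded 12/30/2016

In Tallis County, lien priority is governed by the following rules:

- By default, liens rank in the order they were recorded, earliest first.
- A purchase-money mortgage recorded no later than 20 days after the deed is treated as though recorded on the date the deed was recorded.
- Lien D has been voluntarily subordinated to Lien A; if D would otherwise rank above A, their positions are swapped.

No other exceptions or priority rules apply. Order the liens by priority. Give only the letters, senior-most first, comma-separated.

Effective dates after the stated exceptions: B was recorded within the 20-day window, so its effective date is the deed date 4/16/2017.
By effective date: D (11/27/2016), E (12/30/2016), A (1/13/2017), C (1/28/2017), B (4/16/2017).
Because D would otherwise rank above A, the subordination swaps them.

A, E, D, C, B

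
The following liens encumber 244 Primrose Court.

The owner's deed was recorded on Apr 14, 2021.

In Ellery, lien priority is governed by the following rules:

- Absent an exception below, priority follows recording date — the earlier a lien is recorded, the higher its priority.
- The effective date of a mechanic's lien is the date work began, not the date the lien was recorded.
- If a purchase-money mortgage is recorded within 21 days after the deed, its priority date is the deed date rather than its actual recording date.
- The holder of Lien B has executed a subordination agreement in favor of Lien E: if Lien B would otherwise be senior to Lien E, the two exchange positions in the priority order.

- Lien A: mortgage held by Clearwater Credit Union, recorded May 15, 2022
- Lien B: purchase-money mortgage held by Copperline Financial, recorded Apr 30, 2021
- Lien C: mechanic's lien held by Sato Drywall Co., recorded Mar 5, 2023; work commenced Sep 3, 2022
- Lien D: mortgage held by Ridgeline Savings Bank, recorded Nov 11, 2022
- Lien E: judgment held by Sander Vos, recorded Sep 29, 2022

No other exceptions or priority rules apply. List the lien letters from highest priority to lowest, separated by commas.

First, effective dates: B was recorded within the 21-day window, so its effective date is the deed date Apr 14, 2021; C's effective date is Sep 3, 2022, when work began.
Sorted by effective date: B (Apr 14, 2021), A (May 15, 2022), C (Sep 3, 2022), E (Sep 29, 2022), D (Nov 11, 2022).
B is senior to E before the subordination, so the two trade places.

E, A, C, B, D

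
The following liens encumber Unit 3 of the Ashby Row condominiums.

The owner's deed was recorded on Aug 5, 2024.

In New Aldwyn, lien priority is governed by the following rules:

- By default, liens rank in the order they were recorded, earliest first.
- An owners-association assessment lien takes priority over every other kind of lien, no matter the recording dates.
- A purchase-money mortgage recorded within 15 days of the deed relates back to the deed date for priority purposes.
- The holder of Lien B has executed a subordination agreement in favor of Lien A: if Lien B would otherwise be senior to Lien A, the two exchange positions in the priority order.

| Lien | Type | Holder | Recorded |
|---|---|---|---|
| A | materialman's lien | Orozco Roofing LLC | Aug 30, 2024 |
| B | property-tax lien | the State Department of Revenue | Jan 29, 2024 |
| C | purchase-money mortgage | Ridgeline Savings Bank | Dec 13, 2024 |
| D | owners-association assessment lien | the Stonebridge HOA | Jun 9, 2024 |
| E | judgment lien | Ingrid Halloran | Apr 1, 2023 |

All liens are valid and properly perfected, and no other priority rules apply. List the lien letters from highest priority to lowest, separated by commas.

D, E, A, B, C

Effective dates: C missed the 15-day window (130 days after the deed), so its recording date stands.
As an owners-association assessment lien, D is senior to every other lien.
Among the remaining liens, by effective date: E (Apr 1, 2023), B (Jan 29, 2024), A (Aug 30, 2024), C (Dec 13, 2024).
B is senior to A before the subordination, so the two trade places.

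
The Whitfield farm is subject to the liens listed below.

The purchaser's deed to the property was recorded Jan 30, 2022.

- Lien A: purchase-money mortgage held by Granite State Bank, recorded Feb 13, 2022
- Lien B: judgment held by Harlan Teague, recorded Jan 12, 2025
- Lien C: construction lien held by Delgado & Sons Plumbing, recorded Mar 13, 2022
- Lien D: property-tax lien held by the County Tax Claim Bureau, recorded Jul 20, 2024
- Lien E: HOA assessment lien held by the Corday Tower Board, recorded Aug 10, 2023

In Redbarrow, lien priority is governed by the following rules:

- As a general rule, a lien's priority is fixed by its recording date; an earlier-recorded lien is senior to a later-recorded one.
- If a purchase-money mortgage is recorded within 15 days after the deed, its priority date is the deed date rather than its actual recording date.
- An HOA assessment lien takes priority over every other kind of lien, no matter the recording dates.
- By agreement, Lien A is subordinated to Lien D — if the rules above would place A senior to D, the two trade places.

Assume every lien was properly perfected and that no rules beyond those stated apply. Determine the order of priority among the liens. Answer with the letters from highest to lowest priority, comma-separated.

E, D, C, A, B

Effective dates: A's effective date is the deed date, Jan 30, 2022.
E, as an HOA assessment lien, has superpriority and ranks first.
Among the remaining liens, by effective date: A (Jan 30, 2022), C (Mar 13, 2022), D (Jul 20, 2024), B (Jan 12, 2025).
A is senior to D before the subordination, so the two trade places.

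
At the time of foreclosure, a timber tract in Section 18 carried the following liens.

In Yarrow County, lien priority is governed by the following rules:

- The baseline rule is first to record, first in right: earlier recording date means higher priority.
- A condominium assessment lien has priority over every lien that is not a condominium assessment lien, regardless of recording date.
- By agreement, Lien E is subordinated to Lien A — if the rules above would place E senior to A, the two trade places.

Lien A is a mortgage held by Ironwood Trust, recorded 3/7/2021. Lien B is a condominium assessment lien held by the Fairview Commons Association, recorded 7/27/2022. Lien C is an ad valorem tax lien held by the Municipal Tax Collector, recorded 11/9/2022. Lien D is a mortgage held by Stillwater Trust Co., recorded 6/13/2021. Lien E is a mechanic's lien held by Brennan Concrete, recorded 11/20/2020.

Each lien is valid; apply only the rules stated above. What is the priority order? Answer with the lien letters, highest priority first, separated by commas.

B, as a condominium assessment lien, has superpriority and ranks first.
Among the remaining liens, by effective date: E (11/20/2020), A (3/7/2021), D (6/13/2021), C (11/9/2022).
The subordination applies — E was senior to A — so E and A swap.

B, A, E, D, C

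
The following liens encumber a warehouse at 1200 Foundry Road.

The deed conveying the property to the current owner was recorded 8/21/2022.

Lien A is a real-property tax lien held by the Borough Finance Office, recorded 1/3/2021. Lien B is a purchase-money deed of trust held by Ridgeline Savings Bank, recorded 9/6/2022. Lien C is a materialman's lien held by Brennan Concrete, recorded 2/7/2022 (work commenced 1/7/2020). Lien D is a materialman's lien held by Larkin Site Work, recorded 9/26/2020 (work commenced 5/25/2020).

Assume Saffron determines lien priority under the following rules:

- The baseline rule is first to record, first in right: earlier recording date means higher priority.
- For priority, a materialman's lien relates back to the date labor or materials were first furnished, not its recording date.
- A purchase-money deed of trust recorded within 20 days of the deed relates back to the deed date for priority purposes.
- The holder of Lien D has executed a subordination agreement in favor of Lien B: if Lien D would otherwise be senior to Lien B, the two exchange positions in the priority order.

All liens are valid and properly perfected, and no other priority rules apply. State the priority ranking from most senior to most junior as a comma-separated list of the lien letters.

Effective dates: B relates back to the deed date 8/21/2022; C's effective date is 1/7/2020, when work began; D's effective date is 5/25/2020, when work began.
By effective date: C (1/7/2020), D (5/25/2020), A (1/3/2021), B (8/21/2022).
D is senior to B before the subordination, so the two trade places.

C, B, A, D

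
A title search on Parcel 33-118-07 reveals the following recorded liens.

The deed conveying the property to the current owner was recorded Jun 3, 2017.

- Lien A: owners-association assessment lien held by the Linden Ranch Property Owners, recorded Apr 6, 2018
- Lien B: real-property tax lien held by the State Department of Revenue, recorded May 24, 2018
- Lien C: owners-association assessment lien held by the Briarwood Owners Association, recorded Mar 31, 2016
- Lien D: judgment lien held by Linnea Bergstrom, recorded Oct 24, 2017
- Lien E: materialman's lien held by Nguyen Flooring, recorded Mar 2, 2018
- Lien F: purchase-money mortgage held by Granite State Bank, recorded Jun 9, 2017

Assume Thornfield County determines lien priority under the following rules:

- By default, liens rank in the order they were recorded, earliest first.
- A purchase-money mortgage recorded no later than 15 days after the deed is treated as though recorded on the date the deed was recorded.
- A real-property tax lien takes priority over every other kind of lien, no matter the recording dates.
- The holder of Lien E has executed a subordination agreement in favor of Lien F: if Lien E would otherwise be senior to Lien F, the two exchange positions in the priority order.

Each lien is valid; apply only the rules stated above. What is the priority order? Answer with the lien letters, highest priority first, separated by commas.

B, C, F, D, E, A

Effective dates after the stated exceptions: F's effective date is the deed date, Jun 3, 2017.
B, as a real-property tax lien, has superpriority and ranks first.
The other liens, earliest effective date first: C (Mar 31, 2016), F (Jun 3, 2017), D (Oct 24, 2017), E (Mar 2, 2018), A (Apr 6, 2018).
E already ranks below F; the subordination has no effect.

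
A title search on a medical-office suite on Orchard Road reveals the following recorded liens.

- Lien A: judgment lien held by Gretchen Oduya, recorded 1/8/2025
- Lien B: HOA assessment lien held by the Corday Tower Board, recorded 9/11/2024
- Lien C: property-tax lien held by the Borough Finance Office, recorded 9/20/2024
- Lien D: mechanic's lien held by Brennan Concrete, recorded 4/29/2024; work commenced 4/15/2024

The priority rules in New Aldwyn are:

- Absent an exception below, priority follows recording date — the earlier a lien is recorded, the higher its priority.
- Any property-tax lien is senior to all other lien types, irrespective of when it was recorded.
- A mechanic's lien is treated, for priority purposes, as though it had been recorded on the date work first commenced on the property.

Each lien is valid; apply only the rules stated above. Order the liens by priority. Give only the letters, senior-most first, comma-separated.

C, D, B, A

Effective dates: D's effective date is 4/15/2024, when work began.
C is a property-tax lien, so it outranks all other liens regardless of date.
The other liens, earliest effective date first: D (4/15/2024), B (9/11/2024), A (1/8/2025).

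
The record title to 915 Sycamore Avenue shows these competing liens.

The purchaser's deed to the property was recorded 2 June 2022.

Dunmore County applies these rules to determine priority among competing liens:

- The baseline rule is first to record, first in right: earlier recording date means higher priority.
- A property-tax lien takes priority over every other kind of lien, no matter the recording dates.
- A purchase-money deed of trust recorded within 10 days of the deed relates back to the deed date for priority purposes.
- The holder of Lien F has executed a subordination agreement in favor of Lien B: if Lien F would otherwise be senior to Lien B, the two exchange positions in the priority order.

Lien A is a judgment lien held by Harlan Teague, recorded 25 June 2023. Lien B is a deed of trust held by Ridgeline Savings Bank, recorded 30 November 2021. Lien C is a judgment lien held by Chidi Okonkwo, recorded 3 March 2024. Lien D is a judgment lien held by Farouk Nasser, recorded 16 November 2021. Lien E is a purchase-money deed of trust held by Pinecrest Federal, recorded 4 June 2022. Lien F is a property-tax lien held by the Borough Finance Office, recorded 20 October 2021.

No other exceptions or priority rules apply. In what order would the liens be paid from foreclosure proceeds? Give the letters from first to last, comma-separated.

Effective dates: E was recorded within the 10-day window, so its effective date is the deed date 2 June 2022.
F is a property-tax lien, so it outranks all other liens regardless of date.
Among the remaining liens, by effective date: D (16 November 2021), B (30 November 2021), E (2 June 2022), A (25 June 2023), C (3 March 2024).
F would otherwise be senior to B, so under the subordination agreement F and B exchange positions.

B, D, F, E, A, C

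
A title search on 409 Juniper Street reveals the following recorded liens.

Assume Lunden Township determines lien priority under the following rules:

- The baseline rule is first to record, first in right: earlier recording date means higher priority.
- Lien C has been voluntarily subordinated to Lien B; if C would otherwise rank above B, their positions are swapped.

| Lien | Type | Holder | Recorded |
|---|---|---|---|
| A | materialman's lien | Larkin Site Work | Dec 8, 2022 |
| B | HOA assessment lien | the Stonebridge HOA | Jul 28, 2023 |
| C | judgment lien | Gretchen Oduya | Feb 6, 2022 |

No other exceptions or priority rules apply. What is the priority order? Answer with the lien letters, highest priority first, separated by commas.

B, A, C

Ordering by effective date: C (Feb 6, 2022), A (Dec 8, 2022), B (Jul 28, 2023).
The subordination applies — C was senior to B — so C and B swap.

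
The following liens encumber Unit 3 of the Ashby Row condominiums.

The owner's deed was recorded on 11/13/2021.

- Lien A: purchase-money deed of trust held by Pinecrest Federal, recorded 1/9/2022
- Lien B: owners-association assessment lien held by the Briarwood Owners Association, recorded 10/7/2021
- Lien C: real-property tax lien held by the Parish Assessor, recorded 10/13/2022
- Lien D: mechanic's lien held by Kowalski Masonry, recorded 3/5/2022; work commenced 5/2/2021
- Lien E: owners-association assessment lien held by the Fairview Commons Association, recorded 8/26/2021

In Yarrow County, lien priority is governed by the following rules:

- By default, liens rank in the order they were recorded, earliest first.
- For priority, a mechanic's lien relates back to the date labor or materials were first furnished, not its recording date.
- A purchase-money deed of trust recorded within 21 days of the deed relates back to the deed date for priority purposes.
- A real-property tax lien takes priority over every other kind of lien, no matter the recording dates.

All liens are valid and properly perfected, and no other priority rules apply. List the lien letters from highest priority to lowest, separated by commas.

C, D, E, B, A

First, effective dates: A was recorded 57 days after the deed, outside the 21-day window, so it keeps its recording date; D relates back to 5/2/2021 (work commenced).
C is a real-property tax lien and takes priority over every other lien.
Ordering the rest by effective date: D (5/2/2021), E (8/26/2021), B (10/7/2021), A (1/9/2022).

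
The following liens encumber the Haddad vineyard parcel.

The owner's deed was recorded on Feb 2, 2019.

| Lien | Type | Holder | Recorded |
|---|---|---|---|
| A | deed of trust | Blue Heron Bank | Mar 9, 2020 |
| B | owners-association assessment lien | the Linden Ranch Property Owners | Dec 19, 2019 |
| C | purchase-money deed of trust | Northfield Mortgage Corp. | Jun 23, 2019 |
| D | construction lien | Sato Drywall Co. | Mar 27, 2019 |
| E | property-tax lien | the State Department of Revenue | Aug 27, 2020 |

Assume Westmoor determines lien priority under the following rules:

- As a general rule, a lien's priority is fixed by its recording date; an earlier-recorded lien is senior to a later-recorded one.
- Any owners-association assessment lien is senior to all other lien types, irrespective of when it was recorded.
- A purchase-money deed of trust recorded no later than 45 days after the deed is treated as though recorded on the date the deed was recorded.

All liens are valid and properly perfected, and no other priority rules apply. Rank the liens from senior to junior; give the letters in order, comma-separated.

B, D, C, A, E

First, effective dates: C was recorded 141 days after the deed, outside the 45-day window, so it keeps its recording date.
B, as an owners-association assessment lien, has superpriority and ranks first.
The other liens, earliest effective date first: D (Mar 27, 2019), C (Jun 23, 2019), A (Mar 9, 2020), E (Aug 27, 2020).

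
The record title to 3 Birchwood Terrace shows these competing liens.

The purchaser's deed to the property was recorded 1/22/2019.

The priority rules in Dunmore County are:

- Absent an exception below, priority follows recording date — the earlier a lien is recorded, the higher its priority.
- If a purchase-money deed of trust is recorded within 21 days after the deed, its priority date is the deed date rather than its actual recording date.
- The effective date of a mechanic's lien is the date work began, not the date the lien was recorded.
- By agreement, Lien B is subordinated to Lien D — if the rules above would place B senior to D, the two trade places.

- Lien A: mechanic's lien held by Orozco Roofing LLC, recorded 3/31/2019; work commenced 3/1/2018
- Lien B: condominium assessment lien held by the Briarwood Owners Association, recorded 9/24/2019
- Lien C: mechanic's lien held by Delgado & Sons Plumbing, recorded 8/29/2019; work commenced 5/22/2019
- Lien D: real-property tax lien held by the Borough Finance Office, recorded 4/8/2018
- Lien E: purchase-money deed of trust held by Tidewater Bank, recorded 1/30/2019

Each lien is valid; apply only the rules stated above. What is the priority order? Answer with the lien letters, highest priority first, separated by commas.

Effective dates: A's effective date is 3/1/2018, when work began; C's effective date is 5/22/2019, when work began; E was recorded within the 21-day window, so its effective date is the deed date 1/22/2019.
By effective date, earliest first: A (3/1/2018), D (4/8/2018), E (1/22/2019), C (5/22/2019), B (9/24/2019).
Since B is not senior to D, the subordination leaves the order unchanged.

A, D, E, C, B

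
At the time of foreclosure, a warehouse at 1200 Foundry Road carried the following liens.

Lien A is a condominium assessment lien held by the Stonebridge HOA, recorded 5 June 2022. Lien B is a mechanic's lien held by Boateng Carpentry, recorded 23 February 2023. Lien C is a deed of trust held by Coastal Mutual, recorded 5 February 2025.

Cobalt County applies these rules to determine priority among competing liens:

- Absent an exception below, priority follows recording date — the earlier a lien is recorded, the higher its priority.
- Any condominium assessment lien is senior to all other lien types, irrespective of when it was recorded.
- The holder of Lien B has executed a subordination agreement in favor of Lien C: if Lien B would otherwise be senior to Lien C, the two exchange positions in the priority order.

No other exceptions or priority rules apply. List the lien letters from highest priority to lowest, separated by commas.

A, C, B

A is a condominium assessment lien and takes priority over every other lien.
Among the remaining liens, by effective date: B (23 February 2023), C (5 February 2025).
B would otherwise be senior to C, so under the subordination agreement B and C exchange positions.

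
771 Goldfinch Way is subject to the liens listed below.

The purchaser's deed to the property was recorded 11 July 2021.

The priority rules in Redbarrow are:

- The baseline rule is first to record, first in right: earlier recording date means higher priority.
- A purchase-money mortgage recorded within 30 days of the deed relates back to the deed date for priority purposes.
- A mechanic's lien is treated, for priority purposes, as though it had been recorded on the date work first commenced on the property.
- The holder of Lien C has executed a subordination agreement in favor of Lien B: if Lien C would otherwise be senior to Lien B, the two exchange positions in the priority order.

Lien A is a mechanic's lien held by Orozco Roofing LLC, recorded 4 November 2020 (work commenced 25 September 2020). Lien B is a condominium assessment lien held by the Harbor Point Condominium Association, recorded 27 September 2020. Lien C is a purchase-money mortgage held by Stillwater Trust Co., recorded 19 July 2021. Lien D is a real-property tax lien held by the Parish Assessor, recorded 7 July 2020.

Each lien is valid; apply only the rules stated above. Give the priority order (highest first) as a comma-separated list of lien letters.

D, A, B, C

Effective dates: A relates back to 25 September 2020 (work commenced); C's effective date is the deed date, 11 July 2021.
Sorted by effective date: D (7 July 2020), A (25 September 2020), B (27 September 2020), C (11 July 2021).
Since C is not senior to B, the subordination leaves the order unchanged.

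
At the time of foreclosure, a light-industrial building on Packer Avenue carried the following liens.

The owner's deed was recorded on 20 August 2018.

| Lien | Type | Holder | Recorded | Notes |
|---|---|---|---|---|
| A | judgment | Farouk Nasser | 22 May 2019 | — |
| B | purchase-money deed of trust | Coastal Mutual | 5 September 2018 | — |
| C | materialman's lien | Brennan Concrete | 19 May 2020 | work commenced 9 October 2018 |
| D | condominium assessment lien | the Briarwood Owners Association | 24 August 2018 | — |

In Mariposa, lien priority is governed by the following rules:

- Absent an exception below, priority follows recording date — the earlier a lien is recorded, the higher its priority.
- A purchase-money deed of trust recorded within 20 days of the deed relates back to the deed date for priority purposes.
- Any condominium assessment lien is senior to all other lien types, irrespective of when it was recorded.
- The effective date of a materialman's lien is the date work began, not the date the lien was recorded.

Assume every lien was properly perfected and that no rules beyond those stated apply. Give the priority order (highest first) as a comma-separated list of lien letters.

Adjusting effective dates: B was recorded within the 20-day window, so its effective date is the deed date 20 August 2018; C's effective date is 9 October 2018, when work began.
D, as a condominium assessment lien, has superpriority and ranks first.
Remaining liens by effective date: B (20 August 2018), C (9 October 2018), A (22 May 2019).

D, B, C, A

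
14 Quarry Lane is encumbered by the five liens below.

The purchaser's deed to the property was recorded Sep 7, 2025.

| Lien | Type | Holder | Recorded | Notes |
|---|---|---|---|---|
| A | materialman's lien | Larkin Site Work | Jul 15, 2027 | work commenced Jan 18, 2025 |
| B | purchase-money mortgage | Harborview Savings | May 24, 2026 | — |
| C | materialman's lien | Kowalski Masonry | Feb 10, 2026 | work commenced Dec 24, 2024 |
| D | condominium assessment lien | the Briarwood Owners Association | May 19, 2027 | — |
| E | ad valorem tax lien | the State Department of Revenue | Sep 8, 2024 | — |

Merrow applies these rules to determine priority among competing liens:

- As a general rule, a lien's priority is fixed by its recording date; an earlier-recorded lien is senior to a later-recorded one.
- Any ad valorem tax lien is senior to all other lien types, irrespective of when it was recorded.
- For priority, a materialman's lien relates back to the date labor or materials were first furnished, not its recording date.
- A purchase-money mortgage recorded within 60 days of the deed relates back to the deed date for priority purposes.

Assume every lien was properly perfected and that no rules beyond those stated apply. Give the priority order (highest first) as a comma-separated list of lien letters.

E, C, A, B, D

Effective dates after the stated exceptions: A relates back to Jan 18, 2025 (work commenced); B was recorded 259 days after the deed, outside the 60-day window, so it keeps its recording date; C's effective date is Dec 24, 2024, when work began.
E, as an ad valorem tax lien, has superpriority and ranks first.
Ordering the rest by effective date: C (Dec 24, 2024), A (Jan 18, 2025), B (May 24, 2026), D (May 19, 2027).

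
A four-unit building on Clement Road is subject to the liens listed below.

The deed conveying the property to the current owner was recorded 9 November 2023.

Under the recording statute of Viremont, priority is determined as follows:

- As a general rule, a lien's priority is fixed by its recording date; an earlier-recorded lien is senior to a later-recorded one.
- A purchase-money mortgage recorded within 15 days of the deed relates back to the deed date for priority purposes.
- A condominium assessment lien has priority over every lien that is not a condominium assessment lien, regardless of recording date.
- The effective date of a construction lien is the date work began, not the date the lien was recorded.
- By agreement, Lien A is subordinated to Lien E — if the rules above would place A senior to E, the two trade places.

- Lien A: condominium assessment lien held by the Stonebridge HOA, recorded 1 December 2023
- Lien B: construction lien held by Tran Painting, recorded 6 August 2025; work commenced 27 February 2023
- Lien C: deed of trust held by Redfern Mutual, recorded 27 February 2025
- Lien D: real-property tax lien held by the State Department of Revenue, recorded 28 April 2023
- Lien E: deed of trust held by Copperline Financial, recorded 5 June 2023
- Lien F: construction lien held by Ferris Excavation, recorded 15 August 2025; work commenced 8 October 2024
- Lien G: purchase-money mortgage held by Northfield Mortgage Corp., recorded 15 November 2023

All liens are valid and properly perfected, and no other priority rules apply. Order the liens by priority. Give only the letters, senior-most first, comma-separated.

E, B, D, A, G, F, C

Adjusting effective dates: B relates back to 27 February 2023 (work commenced); F's effective date is 8 October 2024, when work began; G was recorded within the 15-day window, so its effective date is the deed date 9 November 2023.
A is a condominium assessment lien, so it outranks all other liens regardless of date.
Remaining liens by effective date: B (27 February 2023), D (28 April 2023), E (5 June 2023), G (9 November 2023), F (8 October 2024), C (27 February 2025).
A would otherwise be senior to E, so under the subordination agreement A and E exchange positions.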